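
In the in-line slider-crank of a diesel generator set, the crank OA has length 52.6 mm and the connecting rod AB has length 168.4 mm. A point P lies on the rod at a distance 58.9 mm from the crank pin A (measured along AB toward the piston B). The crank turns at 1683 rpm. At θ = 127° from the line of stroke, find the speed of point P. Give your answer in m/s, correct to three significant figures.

7.80

ω = 176.2 rad/s.  Crank-pin speed |V_A| = rω = 9.2704 m/s, perpendicular to OA.
Rod angle: sinφ = −(r/L) sinθ ⇒ φ = -14.445°; ω_rod = −rω cosθ/√(L²−r²sin²θ) = +34.211 rad/s.
V_P = V_A + ω_rod × AP, with AP = 0.0589 m along the rod.
Components: V_Px = −rω sinθ − a·ω_rod·sinφ = -6.901 m/s;  V_Py = rω cosθ + a·ω_rod·cosφ = -3.6277 m/s.
|V_P| = √(V_Px² + V_Py²) = 7.7964 m/s.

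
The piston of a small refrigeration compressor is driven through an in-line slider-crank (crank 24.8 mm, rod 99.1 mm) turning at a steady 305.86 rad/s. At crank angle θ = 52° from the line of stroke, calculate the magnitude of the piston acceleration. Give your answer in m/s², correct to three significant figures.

ω = 305.9 rad/s
x(θ) = r cosθ + √(L² − r² sin²θ); with ω constant, a = ω²·d²x/dθ².
d²x/dθ² = −r cosθ − r²(cos2θ)/√u − r⁴ sin²2θ/(4u^{3/2}),  u = L² − r² sin²θ = 0.00943889 m².
Substituting r = 0.0248 m, L = 0.0991 m, θ = 52°: d²x/dθ² = -0.013834 m.
a = ω²·d²x/dθ² = (305.9)²·(-0.013834) = -1294.2 m/s²;  |a| = 1294.2 m/s².

1290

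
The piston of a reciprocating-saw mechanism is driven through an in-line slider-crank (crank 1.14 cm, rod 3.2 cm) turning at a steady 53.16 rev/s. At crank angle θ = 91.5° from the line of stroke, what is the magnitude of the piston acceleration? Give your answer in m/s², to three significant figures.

517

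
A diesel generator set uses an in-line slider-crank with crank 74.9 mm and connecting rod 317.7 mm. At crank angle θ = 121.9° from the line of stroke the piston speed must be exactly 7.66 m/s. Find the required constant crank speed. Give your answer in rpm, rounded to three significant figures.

1320

For an in-line slider-crank, |v_piston| = rω|sinθ|·[1 + r cosθ/√(L² − r² sin²θ)].
With r = 0.0749 m, L = 0.3177 m, θ = 121.9°: the bracketed kinematic factor |dx/dθ| = 0.055502 m.
ω = v/|dx/dθ| = 7.66/0.055502 = 138.01 rad/s.
N = 60ω/(2π) = 1317.9 rpm.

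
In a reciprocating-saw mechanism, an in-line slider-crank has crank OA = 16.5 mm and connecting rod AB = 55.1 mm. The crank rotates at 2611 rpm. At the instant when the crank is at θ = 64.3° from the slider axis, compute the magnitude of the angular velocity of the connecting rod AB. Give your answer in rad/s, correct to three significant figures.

36.9

ω = 273.4 rad/s (converted from 2611 rpm).
The rod makes angle φ with the slider axis where L sinφ = r sinθ; differentiating, L cosφ·φ̇ = r ω cosθ.
L cosφ = √(L² − r² sin²θ) = 0.053056 m.
|ω_rod| = r ω |cosθ| / √(L² − r² sin²θ) = 0.0165·273.4·0.43366/0.053056 = 36.875 rad/s.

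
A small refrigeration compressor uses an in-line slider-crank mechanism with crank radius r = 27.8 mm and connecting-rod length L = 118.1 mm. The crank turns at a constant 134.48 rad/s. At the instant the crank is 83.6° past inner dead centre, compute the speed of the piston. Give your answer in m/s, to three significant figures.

3.82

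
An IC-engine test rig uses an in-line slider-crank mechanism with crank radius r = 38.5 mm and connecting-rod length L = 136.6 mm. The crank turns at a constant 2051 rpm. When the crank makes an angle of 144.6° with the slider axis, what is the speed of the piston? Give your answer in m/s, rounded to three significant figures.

3.67

ω = 2π·2051/60 = 214.8 rad/s
For an in-line slider-crank, x = r cosθ + √(L² − r² sin²θ), so v = −rω sinθ·[1 + r cosθ/√(L² − r² sin²θ)].
With r = 0.0385 m, L = 0.1366 m, θ = 144.6°: √(L² − r² sin²θ) = 0.13477 m.
v = −0.0385·214.8·0.57928·[1 + 0.0385·-0.81513/0.13477] = -3.6747 m/s.
|v| = 3.6747 m/s.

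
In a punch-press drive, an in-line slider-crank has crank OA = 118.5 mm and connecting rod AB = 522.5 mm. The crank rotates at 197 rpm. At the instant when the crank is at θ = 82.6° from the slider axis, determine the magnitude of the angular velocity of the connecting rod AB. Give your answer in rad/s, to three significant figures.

0.618

ω = 20.63 rad/s (converted from 197 rpm).
The rod makes angle φ with the slider axis where L sinφ = r sinθ; differentiating, L cosφ·φ̇ = r ω cosθ.
L cosφ = √(L² − r² sin²θ) = 0.50911 m.
|ω_rod| = r ω |cosθ| / √(L² − r² sin²θ) = 0.1185·20.63·0.12880/0.50911 = 0.61844 rad/s.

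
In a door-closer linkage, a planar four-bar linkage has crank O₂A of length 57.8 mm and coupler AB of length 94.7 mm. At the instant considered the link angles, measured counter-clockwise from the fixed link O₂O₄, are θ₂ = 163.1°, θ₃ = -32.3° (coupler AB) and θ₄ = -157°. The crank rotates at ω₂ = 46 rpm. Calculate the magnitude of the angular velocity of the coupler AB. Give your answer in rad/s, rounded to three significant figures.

2.29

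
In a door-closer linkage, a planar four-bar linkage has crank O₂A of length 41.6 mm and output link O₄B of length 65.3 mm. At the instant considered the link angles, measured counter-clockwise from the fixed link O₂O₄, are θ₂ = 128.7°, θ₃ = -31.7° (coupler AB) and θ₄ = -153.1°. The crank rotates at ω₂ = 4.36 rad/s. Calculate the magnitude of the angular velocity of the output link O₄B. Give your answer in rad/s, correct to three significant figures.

ω₂ = 4.36 rad/s
Differentiating the loop-closure r₂e^{iθ₂}+r₃e^{iθ₃}=r₁+r₄e^{iθ₄} gives r₂ω₂e^{iθ₂}+r₃ω₃e^{iθ₃}=r₄ω₄e^{iθ₄}.
Eliminating the other unknown: ω₄ = r₂ω₂ sin(θ₂−θ₃) / [r₄ sin(θ₄−θ₃)].
Numerator sine = +0.33545; denominator sine = -0.85355.
Result = 0.0416·4.36·(+0.33545) / (0.0653·(-0.85355)) = -1.0916 rad/s; magnitude 1.0916 rad/s.

1.09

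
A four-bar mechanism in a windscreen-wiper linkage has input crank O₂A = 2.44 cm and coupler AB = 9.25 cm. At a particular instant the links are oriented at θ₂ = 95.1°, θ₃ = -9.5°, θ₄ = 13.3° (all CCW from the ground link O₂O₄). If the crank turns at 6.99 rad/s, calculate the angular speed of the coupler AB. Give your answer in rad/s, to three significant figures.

ω₂ = 6.99 rad/s
Differentiating the loop-closure r₂e^{iθ₂}+r₃e^{iθ₃}=r₁+r₄e^{iθ₄} gives r₂ω₂e^{iθ₂}+r₃ω₃e^{iθ₃}=r₄ω₄e^{iθ₄}.
Eliminating the other unknown: ω₃ = r₂ω₂ sin(θ₄−θ₂) / [r₃ sin(θ₃−θ₄)].
Numerator sine = -0.98978; denominator sine = -0.38752.
Result = 0.0244·6.99·(-0.98978) / (0.0925·(-0.38752)) = +4.7095 rad/s; magnitude 4.7095 rad/s.

4.71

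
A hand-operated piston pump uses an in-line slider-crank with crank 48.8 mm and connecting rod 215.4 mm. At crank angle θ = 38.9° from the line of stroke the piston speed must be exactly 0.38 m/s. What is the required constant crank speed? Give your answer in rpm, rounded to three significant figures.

For an in-line slider-crank, |v_piston| = rω|sinθ|·[1 + r cosθ/√(L² − r² sin²θ)].
With r = 0.0488 m, L = 0.2154 m, θ = 38.9°: the bracketed kinematic factor |dx/dθ| = 0.036103 m.
ω = v/|dx/dθ| = 0.38/0.036103 = 10.525 rad/s.
N = 60ω/(2π) = 100.51 rpm.

101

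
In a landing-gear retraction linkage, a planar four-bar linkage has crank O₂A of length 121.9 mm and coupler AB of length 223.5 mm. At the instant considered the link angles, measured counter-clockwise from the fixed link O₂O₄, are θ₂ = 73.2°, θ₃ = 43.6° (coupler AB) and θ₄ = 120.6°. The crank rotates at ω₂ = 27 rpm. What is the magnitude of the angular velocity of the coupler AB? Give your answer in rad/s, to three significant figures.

1.17

ω₂ = 2.827 rad/s (from 27 rpm).
Differentiating the loop-closure r₂e^{iθ₂}+r₃e^{iθ₃}=r₁+r₄e^{iθ₄} gives r₂ω₂e^{iθ₂}+r₃ω₃e^{iθ₃}=r₄ω₄e^{iθ₄}.
Eliminating the other unknown: ω₃ = r₂ω₂ sin(θ₄−θ₂) / [r₃ sin(θ₃−θ₄)].
Numerator sine = +0.73610; denominator sine = -0.97437.
Result = 0.1219·2.827·(+0.73610) / (0.2235·(-0.97437)) = -1.165 rad/s; magnitude 1.165 rad/s.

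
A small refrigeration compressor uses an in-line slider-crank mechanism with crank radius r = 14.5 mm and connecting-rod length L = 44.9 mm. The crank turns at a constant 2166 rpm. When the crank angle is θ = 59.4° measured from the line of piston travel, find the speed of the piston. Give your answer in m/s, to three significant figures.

3.32

ω = 2π·2166/60 = 226.8 rad/s
For an in-line slider-crank, x = r cosθ + √(L² − r² sin²θ), so v = −rω sinθ·[1 + r cosθ/√(L² − r² sin²θ)].
With r = 0.0145 m, L = 0.0449 m, θ = 59.4°: √(L² − r² sin²θ) = 0.043131 m.
v = −0.0145·226.8·0.86074·[1 + 0.0145·0.50904/0.043131] = -3.3154 m/s.
|v| = 3.3154 m/s.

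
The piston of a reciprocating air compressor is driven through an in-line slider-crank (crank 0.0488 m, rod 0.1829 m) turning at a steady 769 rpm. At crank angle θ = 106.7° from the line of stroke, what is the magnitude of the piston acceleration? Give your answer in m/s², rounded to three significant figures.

ω = 2π·769/60 = 80.53 rad/s
x(θ) = r cosθ + √(L² − r² sin²θ); with ω constant, a = ω²·d²x/dθ².
d²x/dθ² = −r cosθ − r²(cos2θ)/√u − r⁴ sin²2θ/(4u^{3/2}),  u = L² − r² sin²θ = 0.0312676 m².
Substituting r = 0.0488 m, L = 0.1829 m, θ = 106.7°: d²x/dθ² = +0.025189 m.
a = ω²·d²x/dθ² = (80.53)²·(+0.025189) = +163.35 m/s²;  |a| = 163.35 m/s².

163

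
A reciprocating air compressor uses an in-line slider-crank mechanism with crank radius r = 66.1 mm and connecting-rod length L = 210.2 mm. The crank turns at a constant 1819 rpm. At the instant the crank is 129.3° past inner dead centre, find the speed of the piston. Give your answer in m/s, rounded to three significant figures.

ω = 2π·1819/60 = 190.5 rad/s
For an in-line slider-crank, x = r cosθ + √(L² − r² sin²θ), so v = −rω sinθ·[1 + r cosθ/√(L² − r² sin²θ)].
With r = 0.0661 m, L = 0.2102 m, θ = 129.3°: √(L² − r² sin²θ) = 0.20388 m.
v = −0.0661·190.5·0.77384·[1 + 0.0661·-0.63338/0.20388] = -7.7427 m/s.
|v| = 7.7427 m/s.

7.74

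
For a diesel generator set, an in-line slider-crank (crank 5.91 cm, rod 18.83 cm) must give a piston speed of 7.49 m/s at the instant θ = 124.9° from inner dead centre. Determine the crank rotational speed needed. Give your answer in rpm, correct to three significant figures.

1810

For an in-line slider-crank, |v_piston| = rω|sinθ|·[1 + r cosθ/√(L² − r² sin²θ)].
With r = 0.0591 m, L = 0.1883 m, θ = 124.9°: the bracketed kinematic factor |dx/dθ| = 0.039463 m.
ω = v/|dx/dθ| = 7.49/0.039463 = 189.8 rad/s.
N = 60ω/(2π) = 1812.4 rpm.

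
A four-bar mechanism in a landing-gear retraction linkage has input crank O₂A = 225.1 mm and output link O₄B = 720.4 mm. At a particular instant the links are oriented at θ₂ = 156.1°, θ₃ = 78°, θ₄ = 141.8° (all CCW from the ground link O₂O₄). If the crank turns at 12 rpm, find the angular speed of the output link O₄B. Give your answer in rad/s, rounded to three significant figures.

ω₂ = 1.257 rad/s (from 12 rpm).
Differentiating the loop-closure r₂e^{iθ₂}+r₃e^{iθ₃}=r₁+r₄e^{iθ₄} gives r₂ω₂e^{iθ₂}+r₃ω₃e^{iθ₃}=r₄ω₄e^{iθ₄}.
Eliminating the other unknown: ω₄ = r₂ω₂ sin(θ₂−θ₃) / [r₄ sin(θ₄−θ₃)].
Numerator sine = +0.97851; denominator sine = +0.89726.
Result = 0.2251·1.257·(+0.97851) / (0.7204·(+0.89726)) = +0.42821 rad/s; magnitude 0.42821 rad/s.

0.428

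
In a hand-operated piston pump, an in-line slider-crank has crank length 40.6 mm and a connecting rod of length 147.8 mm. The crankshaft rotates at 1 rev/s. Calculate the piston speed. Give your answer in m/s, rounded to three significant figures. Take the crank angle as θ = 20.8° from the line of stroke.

ω = 2π·1 = 6.283 rad/s
For an in-line slider-crank, x = r cosθ + √(L² − r² sin²θ), so v = −rω sinθ·[1 + r cosθ/√(L² − r² sin²θ)].
With r = 0.0406 m, L = 0.1478 m, θ = 20.8°: √(L² − r² sin²θ) = 0.1471 m.
v = −0.0406·6.283·0.35511·[1 + 0.0406·0.93483/0.1471] = -0.11396 m/s.
|v| = 0.11396 m/s.

0.114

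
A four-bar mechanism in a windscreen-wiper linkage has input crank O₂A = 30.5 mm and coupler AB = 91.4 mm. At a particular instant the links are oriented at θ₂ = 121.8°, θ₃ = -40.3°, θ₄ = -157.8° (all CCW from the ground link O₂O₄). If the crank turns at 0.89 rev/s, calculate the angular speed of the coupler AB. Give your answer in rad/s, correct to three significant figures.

2.07

ω₂ = 5.592 rad/s (from 0.89 rev/s).
Differentiating the loop-closure r₂e^{iθ₂}+r₃e^{iθ₃}=r₁+r₄e^{iθ₄} gives r₂ω₂e^{iθ₂}+r₃ω₃e^{iθ₃}=r₄ω₄e^{iθ₄}.
Eliminating the other unknown: ω₃ = r₂ω₂ sin(θ₄−θ₂) / [r₃ sin(θ₃−θ₄)].
Numerator sine = +0.98600; denominator sine = +0.88701.
Result = 0.0305·5.592·(+0.98600) / (0.0914·(+0.88701)) = +2.0743 rad/s; magnitude 2.0743 rad/s.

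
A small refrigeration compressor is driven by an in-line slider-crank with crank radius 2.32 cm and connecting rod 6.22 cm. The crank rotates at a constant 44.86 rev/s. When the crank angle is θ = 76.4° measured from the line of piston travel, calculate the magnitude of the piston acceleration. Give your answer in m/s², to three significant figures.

217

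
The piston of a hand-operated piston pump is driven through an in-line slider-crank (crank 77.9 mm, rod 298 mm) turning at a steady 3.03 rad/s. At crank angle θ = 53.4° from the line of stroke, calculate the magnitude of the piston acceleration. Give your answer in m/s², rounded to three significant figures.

ω = 3.03 rad/s
x(θ) = r cosθ + √(L² − r² sin²θ); with ω constant, a = ω²·d²x/dθ².
d²x/dθ² = −r cosθ − r²(cos2θ)/√u − r⁴ sin²2θ/(4u^{3/2}),  u = L² − r² sin²θ = 0.0848928 m².
Substituting r = 0.0779 m, L = 0.298 m, θ = 53.4°: d²x/dθ² = -0.040767 m.
a = ω²·d²x/dθ² = (3.03)²·(-0.040767) = -0.37428 m/s²;  |a| = 0.37428 m/s².

0.374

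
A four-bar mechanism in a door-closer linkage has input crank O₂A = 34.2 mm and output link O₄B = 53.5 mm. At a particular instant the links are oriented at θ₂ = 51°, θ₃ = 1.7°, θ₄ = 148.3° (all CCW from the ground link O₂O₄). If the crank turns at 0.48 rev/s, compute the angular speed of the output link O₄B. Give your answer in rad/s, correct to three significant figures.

2.66

ω₂ = 3.016 rad/s (from 0.48 rev/s).
Differentiating the loop-closure r₂e^{iθ₂}+r₃e^{iθ₃}=r₁+r₄e^{iθ₄} gives r₂ω₂e^{iθ₂}+r₃ω₃e^{iθ₃}=r₄ω₄e^{iθ₄}.
Eliminating the other unknown: ω₄ = r₂ω₂ sin(θ₂−θ₃) / [r₄ sin(θ₄−θ₃)].
Numerator sine = +0.75813; denominator sine = +0.55048.
Result = 0.0342·3.016·(+0.75813) / (0.0535·(+0.55048)) = +2.6552 rad/s; magnitude 2.6552 rad/s.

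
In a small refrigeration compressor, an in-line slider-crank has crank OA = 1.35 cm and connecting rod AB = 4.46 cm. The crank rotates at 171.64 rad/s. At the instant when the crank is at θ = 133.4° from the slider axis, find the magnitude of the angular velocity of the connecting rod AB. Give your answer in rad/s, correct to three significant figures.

36.6

ω = 171.6 rad/s
The rod makes angle φ with the slider axis where L sinφ = r sinθ; differentiating, L cosφ·φ̇ = r ω cosθ.
L cosφ = √(L² − r² sin²θ) = 0.043508 m.
|ω_rod| = r ω |cosθ| / √(L² − r² sin²θ) = 0.0135·171.6·0.68709/0.043508 = 36.593 rad/s.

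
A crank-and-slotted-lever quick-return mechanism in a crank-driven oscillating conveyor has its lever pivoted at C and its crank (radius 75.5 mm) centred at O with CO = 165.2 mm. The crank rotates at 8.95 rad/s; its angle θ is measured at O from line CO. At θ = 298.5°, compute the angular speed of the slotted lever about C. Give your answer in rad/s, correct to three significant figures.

2.32

ω = 8.95 rad/s
Crank pin A relative to C: A = (d + r cosθ, r sinθ); lever angle φ = atan2(r sinθ, d + r cosθ).
Differentiating tanφ: φ̇ = rω(d cosθ + r)/(d² + r² + 2dr cosθ).
d² + r² + 2dr cosθ = |CA|² = 0.0448941 m²;  d cosθ + r = +0.15433 m.
|ω_lever| = |0.0755·8.95·+0.15433| / 0.0448941 = 2.3229 rad/s.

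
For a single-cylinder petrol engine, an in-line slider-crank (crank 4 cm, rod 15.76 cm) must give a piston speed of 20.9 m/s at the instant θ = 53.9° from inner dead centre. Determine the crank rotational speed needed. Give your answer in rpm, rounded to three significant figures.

5360

For an in-line slider-crank, |v_piston| = rω|sinθ|·[1 + r cosθ/√(L² − r² sin²θ)].
With r = 0.04 m, L = 0.1576 m, θ = 53.9°: the bracketed kinematic factor |dx/dθ| = 0.037258 m.
ω = v/|dx/dθ| = 20.9/0.037258 = 560.96 rad/s.
N = 60ω/(2π) = 5356.8 rpm.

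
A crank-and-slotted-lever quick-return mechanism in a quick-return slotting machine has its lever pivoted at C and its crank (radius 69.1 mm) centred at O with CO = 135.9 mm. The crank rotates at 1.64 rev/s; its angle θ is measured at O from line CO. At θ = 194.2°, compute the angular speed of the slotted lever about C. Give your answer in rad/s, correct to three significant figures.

ω = 10.3 rad/s (from 1.64 rev/s).
Crank pin A relative to C: A = (d + r cosθ, r sinθ); lever angle φ = atan2(r sinθ, d + r cosθ).
Differentiating tanφ: φ̇ = rω(d cosθ + r)/(d² + r² + 2dr cosθ).
d² + r² + 2dr cosθ = |CA|² = 0.0050361 m²;  d cosθ + r = -0.062648 m.
|ω_lever| = |0.0691·10.3·-0.062648| / 0.0050361 = 8.8575 rad/s.

8.86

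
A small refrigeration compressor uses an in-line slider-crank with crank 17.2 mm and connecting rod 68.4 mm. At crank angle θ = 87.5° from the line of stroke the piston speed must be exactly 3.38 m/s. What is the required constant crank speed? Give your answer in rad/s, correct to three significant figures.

For an in-line slider-crank, |v_piston| = rω|sinθ|·[1 + r cosθ/√(L² − r² sin²θ)].
With r = 0.0172 m, L = 0.0684 m, θ = 87.5°: the bracketed kinematic factor |dx/dθ| = 0.017378 m.
ω = v/|dx/dθ| = 3.38/0.017378 = 194.49 rad/s.

194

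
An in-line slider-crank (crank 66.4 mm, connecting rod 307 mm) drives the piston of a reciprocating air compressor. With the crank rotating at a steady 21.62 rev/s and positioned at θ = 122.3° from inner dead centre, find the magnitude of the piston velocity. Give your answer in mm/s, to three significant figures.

6730

ω = 2π·21.6 = 135.8 rad/s
For an in-line slider-crank, x = r cosθ + √(L² − r² sin²θ), so v = −rω sinθ·[1 + r cosθ/√(L² − r² sin²θ)].
With r = 0.0664 m, L = 0.307 m, θ = 122.3°: √(L² − r² sin²θ) = 0.30183 m.
v = −0.0664·135.8·0.84526·[1 + 0.0664·-0.53435/0.30183] = -6.728 m/s.
|v| = 6.728 m/s = 6728 mm/s.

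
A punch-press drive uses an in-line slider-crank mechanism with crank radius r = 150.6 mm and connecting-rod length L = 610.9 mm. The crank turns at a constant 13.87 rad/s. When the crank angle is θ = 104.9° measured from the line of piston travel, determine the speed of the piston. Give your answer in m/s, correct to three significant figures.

ω = 13.87 rad/s
For an in-line slider-crank, x = r cosθ + √(L² − r² sin²θ), so v = −rω sinθ·[1 + r cosθ/√(L² − r² sin²θ)].
With r = 0.1506 m, L = 0.6109 m, θ = 104.9°: √(L² − r² sin²θ) = 0.59331 m.
v = −0.1506·13.87·0.96638·[1 + 0.1506·-0.25713/0.59331] = -1.8868 m/s.
|v| = 1.8868 m/s.

1.89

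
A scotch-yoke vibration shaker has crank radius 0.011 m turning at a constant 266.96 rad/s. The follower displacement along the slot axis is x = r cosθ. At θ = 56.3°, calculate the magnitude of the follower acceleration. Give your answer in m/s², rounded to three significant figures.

ω = 267 rad/s
x = r cosθ ⇒ ẍ = −rω² cosθ (ω constant).
|a| = rω²|cosθ| = 0.011·(267)²·|cos 56.3°| = 434.97 m/s².

435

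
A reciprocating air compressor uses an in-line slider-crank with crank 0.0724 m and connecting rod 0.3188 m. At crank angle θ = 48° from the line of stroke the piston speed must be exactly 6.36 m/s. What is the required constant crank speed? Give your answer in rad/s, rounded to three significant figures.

102

For an in-line slider-crank, |v_piston| = rω|sinθ|·[1 + r cosθ/√(L² − r² sin²θ)].
With r = 0.0724 m, L = 0.3188 m, θ = 48°: the bracketed kinematic factor |dx/dθ| = 0.062099 m.
ω = v/|dx/dθ| = 6.36/0.062099 = 102.42 rad/s.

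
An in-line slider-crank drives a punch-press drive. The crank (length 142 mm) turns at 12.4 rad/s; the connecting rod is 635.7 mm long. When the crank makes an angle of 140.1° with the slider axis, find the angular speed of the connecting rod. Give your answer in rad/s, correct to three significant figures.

2.15

ω = 12.4 rad/s
The rod makes angle φ with the slider axis where L sinφ = r sinθ; differentiating, L cosφ·φ̇ = r ω cosθ.
L cosφ = √(L² − r² sin²θ) = 0.62914 m.
|ω_rod| = r ω |cosθ| / √(L² − r² sin²θ) = 0.142·12.4·0.76717/0.62914 = 2.1471 rad/s.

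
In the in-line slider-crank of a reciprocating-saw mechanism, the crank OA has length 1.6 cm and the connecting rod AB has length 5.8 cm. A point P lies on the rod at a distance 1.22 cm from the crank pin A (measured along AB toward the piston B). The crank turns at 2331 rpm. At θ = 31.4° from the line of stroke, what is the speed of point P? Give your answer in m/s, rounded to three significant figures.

3.39

ω = 244.1 rad/s.  Crank-pin speed |V_A| = rω = 3.9056 m/s, perpendicular to OA.
Rod angle: sinφ = −(r/L) sinθ ⇒ φ = -8.264°; ω_rod = −rω cosθ/√(L²−r²sin²θ) = -58.08 rad/s.
V_P = V_A + ω_rod × AP, with AP = 0.0122 m along the rod.
Components: V_Px = −rω sinθ − a·ω_rod·sinφ = -2.1367 m/s;  V_Py = rω cosθ + a·ω_rod·cosφ = +2.6324 m/s.
|V_P| = √(V_Px² + V_Py²) = 3.3905 m/s.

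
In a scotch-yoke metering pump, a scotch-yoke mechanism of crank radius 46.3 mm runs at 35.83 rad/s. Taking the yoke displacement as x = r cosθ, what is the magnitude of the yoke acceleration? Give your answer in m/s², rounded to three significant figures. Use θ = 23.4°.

ω = 35.83 rad/s
x = r cosθ ⇒ ẍ = −rω² cosθ (ω constant).
|a| = rω²|cosθ| = 0.0463·(35.83)²·|cos 23.4°| = 54.551 m/s².

54.6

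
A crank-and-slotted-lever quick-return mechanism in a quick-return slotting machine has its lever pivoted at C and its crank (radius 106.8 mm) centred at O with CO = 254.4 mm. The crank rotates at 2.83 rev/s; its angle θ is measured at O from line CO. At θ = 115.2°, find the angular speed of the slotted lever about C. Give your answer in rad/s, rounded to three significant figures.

0.0544

ω = 17.78 rad/s (from 2.83 rev/s).
Crank pin A relative to C: A = (d + r cosθ, r sinθ); lever angle φ = atan2(r sinθ, d + r cosθ).
Differentiating tanφ: φ̇ = rω(d cosθ + r)/(d² + r² + 2dr cosθ).
d² + r² + 2dr cosθ = |CA|² = 0.0529888 m²;  d cosθ + r = -0.0015183 m.
|ω_lever| = |0.1068·17.78·-0.0015183| / 0.0529888 = 0.054412 rad/s.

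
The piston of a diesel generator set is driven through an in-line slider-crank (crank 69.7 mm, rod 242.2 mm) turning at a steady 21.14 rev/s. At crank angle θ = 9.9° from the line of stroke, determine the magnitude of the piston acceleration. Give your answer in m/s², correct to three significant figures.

1550

ω = 2π·21.1 = 132.8 rad/s
x(θ) = r cosθ + √(L² − r² sin²θ); with ω constant, a = ω²·d²x/dθ².
d²x/dθ² = −r cosθ − r²(cos2θ)/√u − r⁴ sin²2θ/(4u^{3/2}),  u = L² − r² sin²θ = 0.0585172 m².
Substituting r = 0.0697 m, L = 0.2422 m, θ = 9.9°: d²x/dθ² = -0.087605 m.
a = ω²·d²x/dθ² = (132.8)²·(-0.087605) = -1545.6 m/s²;  |a| = 1545.6 m/s².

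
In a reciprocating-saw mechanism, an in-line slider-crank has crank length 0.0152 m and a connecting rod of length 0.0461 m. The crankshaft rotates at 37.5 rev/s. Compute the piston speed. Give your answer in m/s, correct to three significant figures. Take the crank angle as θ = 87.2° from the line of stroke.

ω = 2π·37.5 = 235.6 rad/s
For an in-line slider-crank, x = r cosθ + √(L² − r² sin²θ), so v = −rω sinθ·[1 + r cosθ/√(L² − r² sin²θ)].
With r = 0.0152 m, L = 0.0461 m, θ = 87.2°: √(L² − r² sin²θ) = 0.043528 m.
v = −0.0152·235.6·0.99881·[1 + 0.0152·0.04885/0.043528] = -3.6382 m/s.
|v| = 3.6382 m/s.

3.64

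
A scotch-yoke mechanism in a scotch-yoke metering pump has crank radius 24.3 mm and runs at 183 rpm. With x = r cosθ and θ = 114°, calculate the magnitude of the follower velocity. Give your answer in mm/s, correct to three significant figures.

425

ω = 19.16 rad/s (from 183 rpm).
x = r cosθ ⇒ ẋ = −rω sinθ.
|v| = rω|sinθ| = 0.0243·19.16·|sin 114°| = 0.42542 m/s = 425.42 mm/s.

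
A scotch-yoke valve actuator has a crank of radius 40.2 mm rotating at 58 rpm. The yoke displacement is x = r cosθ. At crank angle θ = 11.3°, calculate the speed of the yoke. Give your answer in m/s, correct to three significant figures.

0.0478

ω = 6.074 rad/s (from 58 rpm).
x = r cosθ ⇒ ẋ = −rω sinθ.
|v| = rω|sinθ| = 0.0402·6.074·|sin 11.3°| = 0.047843 m/s.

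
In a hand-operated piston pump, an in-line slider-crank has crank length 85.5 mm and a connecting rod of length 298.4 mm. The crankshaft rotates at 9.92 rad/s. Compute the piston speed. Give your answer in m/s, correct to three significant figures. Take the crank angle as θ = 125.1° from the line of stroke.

ω = 9.92 rad/s
For an in-line slider-crank, x = r cosθ + √(L² − r² sin²θ), so v = −rω sinθ·[1 + r cosθ/√(L² − r² sin²θ)].
With r = 0.0855 m, L = 0.2984 m, θ = 125.1°: √(L² − r² sin²θ) = 0.29008 m.
v = −0.0855·9.92·0.81815·[1 + 0.0855·-0.57501/0.29008] = -0.57632 m/s.
|v| = 0.57632 m/s.

0.576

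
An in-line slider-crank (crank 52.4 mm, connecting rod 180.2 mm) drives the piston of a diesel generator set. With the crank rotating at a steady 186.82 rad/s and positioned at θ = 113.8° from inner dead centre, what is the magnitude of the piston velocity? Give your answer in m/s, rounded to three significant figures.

7.87

ω = 186.8 rad/s
For an in-line slider-crank, x = r cosθ + √(L² − r² sin²θ), so v = −rω sinθ·[1 + r cosθ/√(L² − r² sin²θ)].
With r = 0.0524 m, L = 0.1802 m, θ = 113.8°: √(L² − r² sin²θ) = 0.1737 m.
v = −0.0524·186.8·0.91496·[1 + 0.0524·-0.40355/0.1737] = -7.8665 m/s.
|v| = 7.8665 m/s.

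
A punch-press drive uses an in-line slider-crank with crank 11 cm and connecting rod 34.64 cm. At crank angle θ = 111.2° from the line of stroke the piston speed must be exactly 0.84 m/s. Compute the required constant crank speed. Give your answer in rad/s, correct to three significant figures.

9.31

For an in-line slider-crank, |v_piston| = rω|sinθ|·[1 + r cosθ/√(L² − r² sin²θ)].
With r = 0.11 m, L = 0.3464 m, θ = 111.2°: the bracketed kinematic factor |dx/dθ| = 0.090226 m.
ω = v/|dx/dθ| = 0.84/0.090226 = 9.31 rad/s.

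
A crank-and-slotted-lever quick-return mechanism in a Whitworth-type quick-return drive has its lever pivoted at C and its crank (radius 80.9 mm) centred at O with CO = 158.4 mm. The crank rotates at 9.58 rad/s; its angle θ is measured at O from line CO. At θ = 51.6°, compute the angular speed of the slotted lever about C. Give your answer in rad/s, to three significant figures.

2.92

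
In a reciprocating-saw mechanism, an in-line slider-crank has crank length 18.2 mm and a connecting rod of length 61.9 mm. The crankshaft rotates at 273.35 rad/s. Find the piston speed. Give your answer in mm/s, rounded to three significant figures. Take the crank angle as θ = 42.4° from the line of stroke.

4100

ω = 273.4 rad/s
For an in-line slider-crank, x = r cosθ + √(L² − r² sin²θ), so v = −rω sinθ·[1 + r cosθ/√(L² − r² sin²θ)].
With r = 0.0182 m, L = 0.0619 m, θ = 42.4°: √(L² − r² sin²θ) = 0.060671 m.
v = −0.0182·273.4·0.67430·[1 + 0.0182·0.73846/0.060671] = -4.0978 m/s.
|v| = 4.0978 m/s = 4097.8 mm/s.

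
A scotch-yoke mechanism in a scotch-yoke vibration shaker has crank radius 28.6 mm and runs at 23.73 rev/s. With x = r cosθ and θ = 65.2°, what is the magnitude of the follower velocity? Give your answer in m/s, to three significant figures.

ω = 149.1 rad/s (from 23.73 rev/s).
x = r cosθ ⇒ ẋ = −rω sinθ.
|v| = rω|sinθ| = 0.0286·149.1·|sin 65.2°| = 3.871 m/s.

3.87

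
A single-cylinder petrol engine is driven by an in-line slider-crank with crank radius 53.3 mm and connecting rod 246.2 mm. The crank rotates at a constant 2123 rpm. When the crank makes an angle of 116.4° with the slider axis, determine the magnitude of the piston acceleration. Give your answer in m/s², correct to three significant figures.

1520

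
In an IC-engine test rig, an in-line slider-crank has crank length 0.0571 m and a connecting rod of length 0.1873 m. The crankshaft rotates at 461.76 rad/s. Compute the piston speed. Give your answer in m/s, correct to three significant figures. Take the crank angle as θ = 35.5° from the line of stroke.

19.2

ω = 461.8 rad/s
For an in-line slider-crank, x = r cosθ + √(L² − r² sin²θ), so v = −rω sinθ·[1 + r cosθ/√(L² − r² sin²θ)].
With r = 0.0571 m, L = 0.1873 m, θ = 35.5°: √(L² − r² sin²θ) = 0.18434 m.
v = −0.0571·461.8·0.58070·[1 + 0.0571·0.81412/0.18434] = -19.172 m/s.
|v| = 19.172 m/s.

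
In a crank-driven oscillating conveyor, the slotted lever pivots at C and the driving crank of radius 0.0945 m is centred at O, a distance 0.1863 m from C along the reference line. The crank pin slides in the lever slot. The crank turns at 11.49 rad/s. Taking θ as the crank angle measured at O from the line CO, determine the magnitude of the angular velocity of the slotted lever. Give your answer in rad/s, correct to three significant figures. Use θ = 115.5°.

ω = 11.49 rad/s
Crank pin A relative to C: A = (d + r cosθ, r sinθ); lever angle φ = atan2(r sinθ, d + r cosθ).
Differentiating tanφ: φ̇ = rω(d cosθ + r)/(d² + r² + 2dr cosθ).
d² + r² + 2dr cosθ = |CA|² = 0.0284793 m²;  d cosθ + r = +0.014296 m.
|ω_lever| = |0.0945·11.49·+0.014296| / 0.0284793 = 0.54504 rad/s.

0.545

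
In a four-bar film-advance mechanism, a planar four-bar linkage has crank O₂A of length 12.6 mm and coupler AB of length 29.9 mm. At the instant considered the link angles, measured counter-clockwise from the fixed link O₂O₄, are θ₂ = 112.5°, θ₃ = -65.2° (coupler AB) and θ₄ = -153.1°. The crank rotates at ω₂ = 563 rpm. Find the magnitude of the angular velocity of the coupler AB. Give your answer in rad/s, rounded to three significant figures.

ω₂ = 58.96 rad/s (from 563 rpm).
Differentiating the loop-closure r₂e^{iθ₂}+r₃e^{iθ₃}=r₁+r₄e^{iθ₄} gives r₂ω₂e^{iθ₂}+r₃ω₃e^{iθ₃}=r₄ω₄e^{iθ₄}.
Eliminating the other unknown: ω₃ = r₂ω₂ sin(θ₄−θ₂) / [r₃ sin(θ₃−θ₄)].
Numerator sine = +0.99705; denominator sine = +0.99933.
Result = 0.0126·58.96·(+0.99705) / (0.0299·(+0.99933)) = +24.788 rad/s; magnitude 24.788 rad/s.

24.8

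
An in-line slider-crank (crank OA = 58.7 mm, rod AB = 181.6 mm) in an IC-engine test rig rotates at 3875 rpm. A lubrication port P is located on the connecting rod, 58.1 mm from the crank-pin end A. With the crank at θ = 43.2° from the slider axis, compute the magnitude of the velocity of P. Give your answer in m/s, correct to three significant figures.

ω = 405.8 rad/s.  Crank-pin speed |V_A| = rω = 23.82 m/s, perpendicular to OA.
Rod angle: sinφ = −(r/L) sinθ ⇒ φ = -12.784°; ω_rod = −rω cosθ/√(L²−r²sin²θ) = -98.047 rad/s.
V_P = V_A + ω_rod × AP, with AP = 0.0581 m along the rod.
Components: V_Px = −rω sinθ − a·ω_rod·sinφ = -17.566 m/s;  V_Py = rω cosθ + a·ω_rod·cosφ = +11.809 m/s.
|V_P| = √(V_Px² + V_Py²) = 21.166 m/s.

21.2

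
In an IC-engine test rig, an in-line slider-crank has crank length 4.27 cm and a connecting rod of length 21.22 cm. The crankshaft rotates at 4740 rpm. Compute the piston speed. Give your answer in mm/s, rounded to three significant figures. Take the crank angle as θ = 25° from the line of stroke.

ω = 2π·4740/60 = 496.4 rad/s
For an in-line slider-crank, x = r cosθ + √(L² − r² sin²θ), so v = −rω sinθ·[1 + r cosθ/√(L² − r² sin²θ)].
With r = 0.0427 m, L = 0.2122 m, θ = 25°: √(L² − r² sin²θ) = 0.21143 m.
v = −0.0427·496.4·0.42262·[1 + 0.0427·0.90631/0.21143] = -10.597 m/s.
|v| = 10.597 m/s = 10597 mm/s.

10600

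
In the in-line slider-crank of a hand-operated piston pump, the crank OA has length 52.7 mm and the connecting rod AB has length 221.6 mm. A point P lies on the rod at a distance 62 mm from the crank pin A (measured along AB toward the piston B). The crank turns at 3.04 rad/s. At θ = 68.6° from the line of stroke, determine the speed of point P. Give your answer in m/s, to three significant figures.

ω = 3.04 rad/s.  Crank-pin speed |V_A| = rω = 0.16021 m/s, perpendicular to OA.
Rod angle: sinφ = −(r/L) sinθ ⇒ φ = -12.792°; ω_rod = −rω cosθ/√(L²−r²sin²θ) = -0.27051 rad/s.
V_P = V_A + ω_rod × AP, with AP = 0.062 m along the rod.
Components: V_Px = −rω sinθ − a·ω_rod·sinφ = -0.15288 m/s;  V_Py = rω cosθ + a·ω_rod·cosφ = +0.042101 m/s.
|V_P| = √(V_Px² + V_Py²) = 0.15857 m/s.

0.159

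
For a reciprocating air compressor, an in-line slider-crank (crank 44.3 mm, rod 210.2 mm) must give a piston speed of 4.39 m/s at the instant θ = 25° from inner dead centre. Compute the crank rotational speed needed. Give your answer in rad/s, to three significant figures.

197

For an in-line slider-crank, |v_piston| = rω|sinθ|·[1 + r cosθ/√(L² − r² sin²θ)].
With r = 0.0443 m, L = 0.2102 m, θ = 25°: the bracketed kinematic factor |dx/dθ| = 0.022312 m.
ω = v/|dx/dθ| = 4.39/0.022312 = 196.75 rad/s.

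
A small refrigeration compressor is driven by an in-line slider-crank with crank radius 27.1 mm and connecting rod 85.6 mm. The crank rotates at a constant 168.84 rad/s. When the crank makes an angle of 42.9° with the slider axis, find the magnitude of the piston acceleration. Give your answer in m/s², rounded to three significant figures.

591

ω = 168.8 rad/s
x(θ) = r cosθ + √(L² − r² sin²θ); with ω constant, a = ω²·d²x/dθ².
d²x/dθ² = −r cosθ − r²(cos2θ)/√u − r⁴ sin²2θ/(4u^{3/2}),  u = L² − r² sin²θ = 0.00698705 m².
Substituting r = 0.0271 m, L = 0.0856 m, θ = 42.9°: d²x/dθ² = -0.020725 m.
a = ω²·d²x/dθ² = (168.8)²·(-0.020725) = -590.81 m/s²;  |a| = 590.81 m/s².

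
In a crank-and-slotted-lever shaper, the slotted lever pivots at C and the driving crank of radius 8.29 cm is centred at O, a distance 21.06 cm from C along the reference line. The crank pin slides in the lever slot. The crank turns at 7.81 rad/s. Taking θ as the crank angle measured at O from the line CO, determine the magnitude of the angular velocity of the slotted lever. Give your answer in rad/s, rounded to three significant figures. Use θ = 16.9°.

2.18

ω = 7.81 rad/s
Crank pin A relative to C: A = (d + r cosθ, r sinθ); lever angle φ = atan2(r sinθ, d + r cosθ).
Differentiating tanφ: φ̇ = rω(d cosθ + r)/(d² + r² + 2dr cosθ).
d² + r² + 2dr cosθ = |CA|² = 0.0846343 m²;  d cosθ + r = +0.2844 m.
|ω_lever| = |0.0829·7.81·+0.2844| / 0.0846343 = 2.1757 rad/s.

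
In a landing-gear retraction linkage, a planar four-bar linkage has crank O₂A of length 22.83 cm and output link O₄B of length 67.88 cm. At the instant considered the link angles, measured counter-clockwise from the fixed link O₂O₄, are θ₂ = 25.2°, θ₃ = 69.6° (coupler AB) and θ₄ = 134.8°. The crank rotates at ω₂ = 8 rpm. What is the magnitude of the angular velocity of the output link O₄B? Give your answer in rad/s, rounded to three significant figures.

0.217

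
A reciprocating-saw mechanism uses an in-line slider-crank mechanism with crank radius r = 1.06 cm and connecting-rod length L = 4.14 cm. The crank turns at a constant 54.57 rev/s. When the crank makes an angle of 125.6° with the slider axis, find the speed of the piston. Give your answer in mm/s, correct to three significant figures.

ω = 2π·54.6 = 342.9 rad/s
For an in-line slider-crank, x = r cosθ + √(L² − r² sin²θ), so v = −rω sinθ·[1 + r cosθ/√(L² − r² sin²θ)].
With r = 0.0106 m, L = 0.0414 m, θ = 125.6°: √(L² − r² sin²θ) = 0.040493 m.
v = −0.0106·342.9·0.81310·[1 + 0.0106·-0.58212/0.040493] = -2.5049 m/s.
|v| = 2.5049 m/s = 2504.9 mm/s.

2500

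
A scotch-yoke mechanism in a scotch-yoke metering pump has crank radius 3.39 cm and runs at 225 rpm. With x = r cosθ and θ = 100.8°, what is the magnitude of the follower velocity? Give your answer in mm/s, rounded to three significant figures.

ω = 23.56 rad/s (from 225 rpm).
x = r cosθ ⇒ ẋ = −rω sinθ.
|v| = rω|sinθ| = 0.0339·23.56·|sin 100.8°| = 0.7846 m/s = 784.6 mm/s.

785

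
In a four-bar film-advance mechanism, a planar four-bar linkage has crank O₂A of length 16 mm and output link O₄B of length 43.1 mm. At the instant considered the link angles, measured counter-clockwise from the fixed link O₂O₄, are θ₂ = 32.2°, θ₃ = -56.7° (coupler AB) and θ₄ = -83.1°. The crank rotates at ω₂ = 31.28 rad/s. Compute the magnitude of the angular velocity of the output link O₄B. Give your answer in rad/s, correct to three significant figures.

ω₂ = 31.28 rad/s
Differentiating the loop-closure r₂e^{iθ₂}+r₃e^{iθ₃}=r₁+r₄e^{iθ₄} gives r₂ω₂e^{iθ₂}+r₃ω₃e^{iθ₃}=r₄ω₄e^{iθ₄}.
Eliminating the other unknown: ω₄ = r₂ω₂ sin(θ₂−θ₃) / [r₄ sin(θ₄−θ₃)].
Numerator sine = +0.99982; denominator sine = -0.44464.
Result = 0.016·31.28·(+0.99982) / (0.0431·(-0.44464)) = -26.111 rad/s; magnitude 26.111 rad/s.

26.1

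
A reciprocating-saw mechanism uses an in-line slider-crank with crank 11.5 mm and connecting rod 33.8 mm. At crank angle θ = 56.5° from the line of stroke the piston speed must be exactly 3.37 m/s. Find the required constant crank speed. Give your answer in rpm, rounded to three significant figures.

For an in-line slider-crank, |v_piston| = rω|sinθ|·[1 + r cosθ/√(L² − r² sin²θ)].
With r = 0.0115 m, L = 0.0338 m, θ = 56.5°: the bracketed kinematic factor |dx/dθ| = 0.011468 m.
ω = v/|dx/dθ| = 3.37/0.011468 = 293.87 rad/s.
N = 60ω/(2π) = 2806.2 rpm.

2810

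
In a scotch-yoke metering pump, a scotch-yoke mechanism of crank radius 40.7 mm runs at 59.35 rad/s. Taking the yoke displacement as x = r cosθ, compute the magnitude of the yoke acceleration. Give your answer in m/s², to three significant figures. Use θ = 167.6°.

ω = 59.35 rad/s
x = r cosθ ⇒ ẍ = −rω² cosθ (ω constant).
|a| = rω²|cosθ| = 0.0407·(59.35)²·|cos 167.6°| = 140.02 m/s².

140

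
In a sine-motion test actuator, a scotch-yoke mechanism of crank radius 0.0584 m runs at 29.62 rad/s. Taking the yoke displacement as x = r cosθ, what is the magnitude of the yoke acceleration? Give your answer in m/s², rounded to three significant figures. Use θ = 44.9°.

ω = 29.62 rad/s
x = r cosθ ⇒ ẍ = −rω² cosθ (ω constant).
|a| = rω²|cosθ| = 0.0584·(29.62)²·|cos 44.9°| = 36.293 m/s².

36.3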